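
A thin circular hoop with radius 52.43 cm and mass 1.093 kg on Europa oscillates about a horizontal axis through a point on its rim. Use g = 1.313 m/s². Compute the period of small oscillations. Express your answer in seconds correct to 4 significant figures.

I_cm = mr² = 0.30046 kg·m². The pivot is at distance d = 0.5243 m from the centre of mass.
By the parallel-axis theorem, I = I_cm + md² = 0.30046 + 0.30046 = 0.60091 kg·m².
T = 2π√(I/(mgd)) = 2π√(0.60091/(1.093 × 1.313 × 0.5243)) = 5.615 s.

5.615 s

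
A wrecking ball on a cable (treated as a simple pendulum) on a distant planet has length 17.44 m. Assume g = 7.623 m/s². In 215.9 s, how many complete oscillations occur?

22

T = 2π√(L/g) = 2π√(17.44/7.623) = 9.5036 s.
Number of complete oscillations = ⌊215.9/9.5036⌋ = ⌊22.718⌋ = 22.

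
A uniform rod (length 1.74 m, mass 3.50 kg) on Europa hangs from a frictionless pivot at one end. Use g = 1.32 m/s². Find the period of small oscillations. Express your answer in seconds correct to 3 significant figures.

5.89 s

For a physical pendulum T = 2π√(I/(mgd)), with d = 0.8700 m from pivot to centre of mass.
I_cm = mL²/12 = 3.50 × 1.74²/12 = 0.8831 kg·m²; I = I_cm + md² = 0.8831 + 3.50 × 0.8700² = 3.532 kg·m².
T = 2π√(3.532/(3.50 × 1.32 × 0.8700)) = 5.89 s.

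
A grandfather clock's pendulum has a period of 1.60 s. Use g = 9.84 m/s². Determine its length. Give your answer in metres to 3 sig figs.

0.638 m

From T = 2π√(L/g), L = gT²/(4π²) = 9.84 × 1.600²/(4π²) = 0.638 m.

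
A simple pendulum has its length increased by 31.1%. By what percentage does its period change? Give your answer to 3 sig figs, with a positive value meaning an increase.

14.5%

T ∝ √L, so T'/T = √(1.311) = 1.145.
Percentage change in T = (1.145 − 1) × 100% = 14.5%.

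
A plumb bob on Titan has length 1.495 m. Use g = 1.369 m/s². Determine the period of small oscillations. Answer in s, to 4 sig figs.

6.566 s

T = 2π√(L/g) = 2π√(1.495/1.369) = 2π × 1.0450 = 6.566 s.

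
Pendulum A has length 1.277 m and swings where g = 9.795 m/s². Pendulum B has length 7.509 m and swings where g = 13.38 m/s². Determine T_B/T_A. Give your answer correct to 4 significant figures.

T = 2π√(L/g), so T_B/T_A = √((L_B/g_B)/(L_A/g_A)) = √((7.509/13.38)/(1.277/9.795)) = 2.075.

2.075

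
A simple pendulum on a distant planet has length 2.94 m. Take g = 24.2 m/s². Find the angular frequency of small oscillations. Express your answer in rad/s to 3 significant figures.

2.87 rad/s

ω = √(g/L) = √(24.2/2.94) = 2.87 rad/s.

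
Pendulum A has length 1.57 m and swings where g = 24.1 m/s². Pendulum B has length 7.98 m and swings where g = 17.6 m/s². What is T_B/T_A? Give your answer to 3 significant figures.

T = 2π√(L/g), so T_B/T_A = √((L_B/g_B)/(L_A/g_A)) = √((7.98/17.6)/(1.57/24.1)) = 2.64.

2.64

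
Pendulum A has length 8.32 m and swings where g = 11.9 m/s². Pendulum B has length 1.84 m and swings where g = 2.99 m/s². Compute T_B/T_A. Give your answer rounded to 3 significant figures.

0.938

T = 2π√(L/g), so T_B/T_A = √((L_B/g_B)/(L_A/g_A)) = √((1.84/2.99)/(8.32/11.9)) = 0.938.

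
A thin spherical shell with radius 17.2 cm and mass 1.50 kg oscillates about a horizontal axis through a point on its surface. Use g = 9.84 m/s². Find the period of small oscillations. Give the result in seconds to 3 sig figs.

1.07 s

I_cm = (2/3)mr² = 0.02958 kg·m². The pivot is at distance d = 0.172 m from the centre of mass.
By the parallel-axis theorem, I = I_cm + md² = 0.02958 + 0.04438 = 0.07396 kg·m².
T = 2π√(I/(mgd)) = 2π√(0.07396/(1.50 × 9.84 × 0.172)) = 1.07 s.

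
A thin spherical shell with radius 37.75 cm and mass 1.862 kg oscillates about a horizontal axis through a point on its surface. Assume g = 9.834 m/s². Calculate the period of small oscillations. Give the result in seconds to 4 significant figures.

1.589 s

I_cm = (2/3)mr² = 0.17690 kg·m². The pivot is at distance d = 0.3775 m from the centre of mass.
By the parallel-axis theorem, I = I_cm + md² = 0.17690 + 0.26535 = 0.44224 kg·m².
T = 2π√(I/(mgd)) = 2π√(0.44224/(1.862 × 9.834 × 0.3775)) = 1.589 s.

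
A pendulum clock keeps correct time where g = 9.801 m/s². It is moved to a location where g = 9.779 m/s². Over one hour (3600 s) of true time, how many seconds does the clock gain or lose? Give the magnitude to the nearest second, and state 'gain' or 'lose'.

The clock's period scales as T ∝ 1/√g, so T'/T = √(9.801/9.779) = 1.00112.
In 3600 s of true time the clock registers 3600/1.00112 = 3596.0 s, so it loses 4 s.

lose 4 s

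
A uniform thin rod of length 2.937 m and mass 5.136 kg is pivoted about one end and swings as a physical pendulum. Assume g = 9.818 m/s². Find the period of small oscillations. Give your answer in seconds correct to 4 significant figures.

For a physical pendulum T = 2π√(I/(mgd)), with d = 1.4685 m from pivot to centre of mass.
I_cm = mL²/12 = 5.136 × 2.937²/12 = 3.6919 kg·m²; I = I_cm + md² = 3.6919 + 5.136 × 1.4685² = 14.768 kg·m².
T = 2π√(14.768/(5.136 × 9.818 × 1.4685)) = 2.806 s.

2.806 s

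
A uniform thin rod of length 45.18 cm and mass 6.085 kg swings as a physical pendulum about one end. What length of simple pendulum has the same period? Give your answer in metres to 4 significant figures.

0.3012 m

The equivalent simple-pendulum length is L_eq = I/(md), where I is about the pivot and d = 0.22590 m.
I_cm = (1/12)mL² = 0.10351 kg·m², so I = I_cm + md² = 0.10351 + 0.31052 = 0.41403 kg·m².
L_eq = 0.41403/(6.085 × 0.22590) = 0.3012 m.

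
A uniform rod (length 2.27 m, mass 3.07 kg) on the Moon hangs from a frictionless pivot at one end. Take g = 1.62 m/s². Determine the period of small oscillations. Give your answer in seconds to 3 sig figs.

6.07 s

For a physical pendulum T = 2π√(I/(mgd)), with d = 1.135 m from pivot to centre of mass.
I_cm = mL²/12 = 3.07 × 2.27²/12 = 1.318 kg·m²; I = I_cm + md² = 1.318 + 3.07 × 1.135² = 5.273 kg·m².
T = 2π√(5.273/(3.07 × 1.62 × 1.135)) = 6.07 s.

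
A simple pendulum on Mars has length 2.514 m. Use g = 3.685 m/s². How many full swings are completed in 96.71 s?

T = 2π√(L/g) = 2π√(2.514/3.685) = 5.1897 s.
Number of complete oscillations = ⌊96.71/5.1897⌋ = ⌊18.635⌋ = 18.

18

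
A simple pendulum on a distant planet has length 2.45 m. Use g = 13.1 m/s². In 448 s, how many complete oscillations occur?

T = 2π√(L/g) = 2π√(2.45/13.1) = 2.717 s.
Number of complete oscillations = ⌊448/2.717⌋ = ⌊164.9⌋ = 164.

164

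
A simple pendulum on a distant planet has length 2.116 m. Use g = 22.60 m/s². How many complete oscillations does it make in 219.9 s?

T = 2π√(L/g) = 2π√(2.116/22.60) = 1.9226 s.
Number of complete oscillations = ⌊219.9/1.9226⌋ = ⌊114.38⌋ = 114.

114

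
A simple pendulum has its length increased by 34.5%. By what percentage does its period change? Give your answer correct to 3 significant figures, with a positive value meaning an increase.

T ∝ √L, so T'/T = √(1.345) = 1.160.
Percentage change in T = (1.160 − 1) × 100% = 16.0%.

16.0%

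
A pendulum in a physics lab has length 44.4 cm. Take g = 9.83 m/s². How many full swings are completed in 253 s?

T = 2π√(L/g) = 2π√(0.444/9.83) = 1.335 s.
Number of complete oscillations = ⌊253/1.335⌋ = ⌊189.5⌋ = 189.

189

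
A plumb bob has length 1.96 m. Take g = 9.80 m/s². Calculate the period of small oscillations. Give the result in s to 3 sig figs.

2.81 s

T = 2π√(L/g) = 2π√(1.96/9.80) = 2π × 0.4472 = 2.81 s.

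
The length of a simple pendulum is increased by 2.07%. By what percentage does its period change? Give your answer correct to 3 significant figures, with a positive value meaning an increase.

1.03%

T ∝ √L, so T'/T = √(1.021) = 1.010.
Percentage change in T = (1.010 − 1) × 100% = 1.03%.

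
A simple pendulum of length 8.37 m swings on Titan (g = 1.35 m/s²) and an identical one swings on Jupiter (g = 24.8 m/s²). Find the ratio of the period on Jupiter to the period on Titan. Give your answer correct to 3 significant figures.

0.233

T ∝ 1/√g, so T₂/T₁ = √(g₁/g₂) = √(1.35/24.8) = 0.233.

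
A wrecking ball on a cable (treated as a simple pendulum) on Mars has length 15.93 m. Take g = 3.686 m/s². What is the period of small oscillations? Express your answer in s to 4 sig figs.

T = 2π√(L/g) = 2π√(15.93/3.686) = 2π × 2.0789 = 13.06 s.

13.06 s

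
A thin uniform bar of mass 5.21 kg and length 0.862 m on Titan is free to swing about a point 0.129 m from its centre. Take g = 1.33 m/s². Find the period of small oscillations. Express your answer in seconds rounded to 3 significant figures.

For a physical pendulum T = 2π√(I/(mgd)), with d = 0.1290 m from pivot to centre of mass.
I_cm = mL²/12 = 5.21 × 0.862²/12 = 0.3226 kg·m²; I = I_cm + md² = 0.3226 + 5.21 × 0.1290² = 0.4093 kg·m².
T = 2π√(0.4093/(5.21 × 1.33 × 0.1290)) = 4.25 s.

4.25 s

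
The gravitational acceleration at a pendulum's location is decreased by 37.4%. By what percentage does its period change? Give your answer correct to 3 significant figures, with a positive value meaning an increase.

26.4%

T ∝ 1/√g, so T'/T = 1/√(0.6260) = 1.264.
Percentage change in T = (1.264 − 1) × 100% = 26.4%.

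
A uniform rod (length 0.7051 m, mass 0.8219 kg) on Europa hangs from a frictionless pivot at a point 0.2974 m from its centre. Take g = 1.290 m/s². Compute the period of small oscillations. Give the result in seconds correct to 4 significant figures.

3.656 s

For a physical pendulum T = 2π√(I/(mgd)), with d = 0.29740 m from pivot to centre of mass.
I_cm = mL²/12 = 0.8219 × 0.7051²/12 = 0.034052 kg·m²; I = I_cm + md² = 0.034052 + 0.8219 × 0.29740² = 0.10675 kg·m².
T = 2π√(0.10675/(0.8219 × 1.290 × 0.29740)) = 3.656 s.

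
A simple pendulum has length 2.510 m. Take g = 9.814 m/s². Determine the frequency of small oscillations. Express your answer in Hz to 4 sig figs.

T = 2π√(L/g) = 2π√(2.510/9.814) = 3.1776 s, so f = 1/T = 0.3147 Hz.

0.3147 Hz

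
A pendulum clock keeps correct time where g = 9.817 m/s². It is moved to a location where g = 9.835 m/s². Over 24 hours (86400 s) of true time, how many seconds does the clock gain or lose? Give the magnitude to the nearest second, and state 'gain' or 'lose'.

gain 79 s

The clock's period scales as T ∝ 1/√g, so T'/T = √(9.817/9.835) = 0.999084.
In 86400 s of true time the clock registers 86400/0.999084 = 86479.2 s, so it gains 79 s.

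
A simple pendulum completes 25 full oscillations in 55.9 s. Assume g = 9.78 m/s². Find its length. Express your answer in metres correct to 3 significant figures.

T = 55.9/25 = 2.236 s.
From T = 2π√(L/g), L = gT²/(4π²) = 9.78 × 2.236²/(4π²) = 1.24 m.

1.24 m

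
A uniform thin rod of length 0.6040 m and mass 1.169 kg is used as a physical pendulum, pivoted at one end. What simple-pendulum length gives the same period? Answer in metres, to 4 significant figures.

The equivalent simple-pendulum length is L_eq = I/(md), where I is about the pivot and d = 0.30200 m.
I_cm = (1/12)mL² = 0.035539 kg·m², so I = I_cm + md² = 0.035539 + 0.10662 = 0.14216 kg·m².
L_eq = 0.14216/(1.169 × 0.30200) = 0.4027 m.

0.4027 m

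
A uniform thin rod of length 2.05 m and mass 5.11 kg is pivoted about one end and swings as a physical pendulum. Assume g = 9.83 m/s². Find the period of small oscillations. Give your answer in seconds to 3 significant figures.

2.34 s

For a physical pendulum T = 2π√(I/(mgd)), with d = 1.025 m from pivot to centre of mass.
I_cm = mL²/12 = 5.11 × 2.05²/12 = 1.790 kg·m²; I = I_cm + md² = 1.790 + 5.11 × 1.025² = 7.158 kg·m².
T = 2π√(7.158/(5.11 × 9.83 × 1.025)) = 2.34 s.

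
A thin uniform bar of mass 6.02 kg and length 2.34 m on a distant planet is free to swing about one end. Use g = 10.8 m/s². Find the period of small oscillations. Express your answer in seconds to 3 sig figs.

For a physical pendulum T = 2π√(I/(mgd)), with d = 1.170 m from pivot to centre of mass.
I_cm = mL²/12 = 6.02 × 2.34²/12 = 2.747 kg·m²; I = I_cm + md² = 2.747 + 6.02 × 1.170² = 10.99 kg·m².
T = 2π√(10.99/(6.02 × 10.8 × 1.170)) = 2.39 s.

2.39 s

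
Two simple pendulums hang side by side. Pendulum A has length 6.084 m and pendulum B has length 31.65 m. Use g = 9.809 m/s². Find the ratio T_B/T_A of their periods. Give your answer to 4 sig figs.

2.281

T ∝ √L, so T_B/T_A = √(L_B/L_A) = √(31.65/6.084) = 2.281.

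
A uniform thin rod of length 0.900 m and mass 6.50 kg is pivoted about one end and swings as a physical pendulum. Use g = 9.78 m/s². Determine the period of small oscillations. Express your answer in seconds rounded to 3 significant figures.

1.56 s

For a physical pendulum T = 2π√(I/(mgd)), with d = 0.4500 m from pivot to centre of mass.
I_cm = mL²/12 = 6.50 × 0.900²/12 = 0.4388 kg·m²; I = I_cm + md² = 0.4388 + 6.50 × 0.4500² = 1.755 kg·m².
T = 2π√(1.755/(6.50 × 9.78 × 0.4500)) = 1.56 s.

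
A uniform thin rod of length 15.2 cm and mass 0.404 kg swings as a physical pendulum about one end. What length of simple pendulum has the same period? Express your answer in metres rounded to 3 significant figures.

The equivalent simple-pendulum length is L_eq = I/(md), where I is about the pivot and d = 0.07600 m.
I_cm = (1/12)mL² = 0.0007778 kg·m², so I = I_cm + md² = 0.0007778 + 0.002334 = 0.003111 kg·m².
L_eq = 0.003111/(0.404 × 0.07600) = 0.101 m.

0.101 m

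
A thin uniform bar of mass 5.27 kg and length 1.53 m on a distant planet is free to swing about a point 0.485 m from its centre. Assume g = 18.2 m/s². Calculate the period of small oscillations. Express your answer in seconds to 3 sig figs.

1.39 s

For a physical pendulum T = 2π√(I/(mgd)), with d = 0.4850 m from pivot to centre of mass.
I_cm = mL²/12 = 5.27 × 1.53²/12 = 1.028 kg·m²; I = I_cm + md² = 1.028 + 5.27 × 0.4850² = 2.268 kg·m².
T = 2π√(2.268/(5.27 × 18.2 × 0.4850)) = 1.39 s.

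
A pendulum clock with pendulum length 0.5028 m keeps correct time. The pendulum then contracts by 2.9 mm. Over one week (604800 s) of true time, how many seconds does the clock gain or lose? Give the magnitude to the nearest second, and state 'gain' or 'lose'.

T ∝ √L, so T'/T = √(0.49990/0.5028) = 0.997112.
In 604800 s of true time the clock registers 604800/0.997112 = 606551.7 s, so it gains 1752 s.

gain 1752 s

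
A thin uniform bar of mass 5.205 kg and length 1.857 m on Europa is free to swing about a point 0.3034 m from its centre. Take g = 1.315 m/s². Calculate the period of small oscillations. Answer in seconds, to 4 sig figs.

6.127 s

For a physical pendulum T = 2π√(I/(mgd)), with d = 0.30340 m from pivot to centre of mass.
I_cm = mL²/12 = 5.205 × 1.857²/12 = 1.4958 kg·m²; I = I_cm + md² = 1.4958 + 5.205 × 0.30340² = 1.9749 kg·m².
T = 2π√(1.9749/(5.205 × 1.315 × 0.30340)) = 6.127 s.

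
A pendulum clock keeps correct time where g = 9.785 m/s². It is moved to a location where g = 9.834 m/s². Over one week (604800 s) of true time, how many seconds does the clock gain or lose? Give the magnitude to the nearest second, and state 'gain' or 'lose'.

The clock's period scales as T ∝ 1/√g, so T'/T = √(9.785/9.834) = 0.997506.
In 604800 s of true time the clock registers 604800/0.997506 = 606312.4 s, so it gains 1512 s.

gain 1512 s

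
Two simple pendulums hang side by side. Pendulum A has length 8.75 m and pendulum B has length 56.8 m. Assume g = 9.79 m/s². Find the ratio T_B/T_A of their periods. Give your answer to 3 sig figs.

T ∝ √L, so T_B/T_A = √(L_B/L_A) = √(56.8/8.75) = 2.55.

2.55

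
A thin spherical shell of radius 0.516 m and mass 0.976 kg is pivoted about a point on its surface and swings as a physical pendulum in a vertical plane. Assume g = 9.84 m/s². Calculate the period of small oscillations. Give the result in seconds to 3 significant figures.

1.86 s

I_cm = (2/3)mr² = 0.1732 kg·m². The pivot is at distance d = 0.516 m from the centre of mass.
By the parallel-axis theorem, I = I_cm + md² = 0.1732 + 0.2599 = 0.4331 kg·m².
T = 2π√(I/(mgd)) = 2π√(0.4331/(0.976 × 9.84 × 0.516)) = 1.86 s.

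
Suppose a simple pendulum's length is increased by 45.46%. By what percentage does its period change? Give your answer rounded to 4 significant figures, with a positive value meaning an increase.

20.61%

T ∝ √L, so T'/T = √(1.4546) = 1.2061.
Percentage change in T = (1.2061 − 1) × 100% = 20.61%.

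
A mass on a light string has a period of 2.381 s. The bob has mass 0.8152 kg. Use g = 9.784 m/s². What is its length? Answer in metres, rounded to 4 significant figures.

1.405 m

From T = 2π√(L/g), L = gT²/(4π²) = 9.784 × 2.3810²/(4π²) = 1.405 m.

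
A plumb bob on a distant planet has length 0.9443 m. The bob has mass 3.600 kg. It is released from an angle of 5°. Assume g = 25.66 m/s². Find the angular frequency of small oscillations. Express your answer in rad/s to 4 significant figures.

ω = √(g/L) = √(25.66/0.9443) = 5.213 rad/s.

5.213 rad/s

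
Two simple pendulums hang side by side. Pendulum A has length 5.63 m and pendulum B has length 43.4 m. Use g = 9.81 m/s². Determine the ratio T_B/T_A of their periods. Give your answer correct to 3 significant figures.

T ∝ √L, so T_B/T_A = √(L_B/L_A) = √(43.4/5.63) = 2.78.

2.78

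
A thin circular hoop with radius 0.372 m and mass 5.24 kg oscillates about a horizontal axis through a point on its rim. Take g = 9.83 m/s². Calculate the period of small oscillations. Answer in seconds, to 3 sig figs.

1.73 s

I_cm = mr² = 0.7251 kg·m². The pivot is at distance d = 0.372 m from the centre of mass.
By the parallel-axis theorem, I = I_cm + md² = 0.7251 + 0.7251 = 1.450 kg·m².
T = 2π√(I/(mgd)) = 2π√(1.450/(5.24 × 9.83 × 0.372)) = 1.73 s.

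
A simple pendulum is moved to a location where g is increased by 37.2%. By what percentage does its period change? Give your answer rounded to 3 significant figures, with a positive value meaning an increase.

-14.6%

T ∝ 1/√g, so T'/T = 1/√(1.372) = 0.8537.
Percentage change in T = (0.8537 − 1) × 100% = -14.6%.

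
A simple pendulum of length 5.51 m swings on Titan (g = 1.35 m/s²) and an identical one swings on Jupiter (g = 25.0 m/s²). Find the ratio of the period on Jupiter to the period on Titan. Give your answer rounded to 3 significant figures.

0.232

T ∝ 1/√g, so T₂/T₁ = √(g₁/g₂) = √(1.35/25.0) = 0.232.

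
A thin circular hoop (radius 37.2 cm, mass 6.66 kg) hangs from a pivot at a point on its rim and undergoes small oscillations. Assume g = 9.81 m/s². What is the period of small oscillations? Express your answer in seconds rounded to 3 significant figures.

I_cm = mr² = 0.9216 kg·m². The pivot is at distance d = 0.372 m from the centre of mass.
By the parallel-axis theorem, I = I_cm + md² = 0.9216 + 0.9216 = 1.843 kg·m².
T = 2π√(I/(mgd)) = 2π√(1.843/(6.66 × 9.81 × 0.372)) = 1.73 s.

1.73 s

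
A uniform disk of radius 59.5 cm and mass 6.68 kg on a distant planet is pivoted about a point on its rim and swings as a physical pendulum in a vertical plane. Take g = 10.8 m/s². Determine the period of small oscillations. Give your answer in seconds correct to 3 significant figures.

1.81 s

I_cm = ½mr² = 1.182 kg·m². The pivot is at distance d = 0.595 m from the centre of mass.
By the parallel-axis theorem, I = I_cm + md² = 1.182 + 2.365 = 3.547 kg·m².
T = 2π√(I/(mgd)) = 2π√(3.547/(6.68 × 10.8 × 0.595)) = 1.81 s.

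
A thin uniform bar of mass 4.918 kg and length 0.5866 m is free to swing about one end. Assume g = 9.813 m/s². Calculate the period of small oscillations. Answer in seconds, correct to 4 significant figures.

For a physical pendulum T = 2π√(I/(mgd)), with d = 0.29330 m from pivot to centre of mass.
I_cm = mL²/12 = 4.918 × 0.5866²/12 = 0.14102 kg·m²; I = I_cm + md² = 0.14102 + 4.918 × 0.29330² = 0.56409 kg·m².
T = 2π√(0.56409/(4.918 × 9.813 × 0.29330)) = 1.254 s.

1.254 s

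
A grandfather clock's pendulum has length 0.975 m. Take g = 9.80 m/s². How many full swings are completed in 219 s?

110

T = 2π√(L/g) = 2π√(0.975/9.80) = 1.982 s.
Number of complete oscillations = ⌊219/1.982⌋ = ⌊110.5⌋ = 110.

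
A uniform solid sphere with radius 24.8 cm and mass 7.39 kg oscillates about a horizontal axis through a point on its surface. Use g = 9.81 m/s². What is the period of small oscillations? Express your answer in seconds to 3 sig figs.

I_cm = (2/5)mr² = 0.1818 kg·m². The pivot is at distance d = 0.248 m from the centre of mass.
By the parallel-axis theorem, I = I_cm + md² = 0.1818 + 0.4545 = 0.6363 kg·m².
T = 2π√(I/(mgd)) = 2π√(0.6363/(7.39 × 9.81 × 0.248)) = 1.18 s.

1.18 s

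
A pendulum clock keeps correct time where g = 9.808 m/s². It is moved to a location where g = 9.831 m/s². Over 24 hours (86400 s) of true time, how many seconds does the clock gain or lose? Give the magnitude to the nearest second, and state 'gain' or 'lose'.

The clock's period scales as T ∝ 1/√g, so T'/T = √(9.808/9.831) = 0.998830.
In 86400 s of true time the clock registers 86400/0.998830 = 86501.2 s, so it gains 101 s.

gain 101 s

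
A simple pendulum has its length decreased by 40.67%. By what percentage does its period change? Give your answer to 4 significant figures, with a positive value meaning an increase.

T ∝ √L, so T'/T = √(0.59330) = 0.77026.
Percentage change in T = (0.77026 − 1) × 100% = -22.97%.

-22.97%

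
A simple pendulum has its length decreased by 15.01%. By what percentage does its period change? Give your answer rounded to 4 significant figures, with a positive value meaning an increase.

T ∝ √L, so T'/T = √(0.84990) = 0.92190.
Percentage change in T = (0.92190 − 1) × 100% = -7.810%.

-7.810%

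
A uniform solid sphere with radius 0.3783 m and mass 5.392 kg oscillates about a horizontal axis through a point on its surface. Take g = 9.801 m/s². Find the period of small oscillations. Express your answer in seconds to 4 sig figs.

1.461 s

I_cm = (2/5)mr² = 0.30866 kg·m². The pivot is at distance d = 0.3783 m from the centre of mass.
By the parallel-axis theorem, I = I_cm + md² = 0.30866 + 0.77165 = 1.0803 kg·m².
T = 2π√(I/(mgd)) = 2π√(1.0803/(5.392 × 9.801 × 0.3783)) = 1.461 s.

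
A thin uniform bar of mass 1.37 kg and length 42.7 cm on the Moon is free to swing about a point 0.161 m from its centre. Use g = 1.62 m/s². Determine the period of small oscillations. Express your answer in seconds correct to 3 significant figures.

For a physical pendulum T = 2π√(I/(mgd)), with d = 0.1610 m from pivot to centre of mass.
I_cm = mL²/12 = 1.37 × 0.427²/12 = 0.02082 kg·m²; I = I_cm + md² = 0.02082 + 1.37 × 0.1610² = 0.05633 kg·m².
T = 2π√(0.05633/(1.37 × 1.62 × 0.1610)) = 2.49 s.

2.49 s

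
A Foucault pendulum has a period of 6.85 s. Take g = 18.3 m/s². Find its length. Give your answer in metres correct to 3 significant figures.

21.8 m

From T = 2π√(L/g), L = gT²/(4π²) = 18.3 × 6.850²/(4π²) = 21.8 m.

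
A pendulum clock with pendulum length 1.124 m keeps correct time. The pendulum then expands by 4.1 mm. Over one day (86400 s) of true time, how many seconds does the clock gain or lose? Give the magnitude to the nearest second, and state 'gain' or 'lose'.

lose 157 s

T ∝ √L, so T'/T = √(1.12810/1.124) = 1.00182.
In 86400 s of true time the clock registers 86400/1.00182 = 86242.8 s, so it loses 157 s.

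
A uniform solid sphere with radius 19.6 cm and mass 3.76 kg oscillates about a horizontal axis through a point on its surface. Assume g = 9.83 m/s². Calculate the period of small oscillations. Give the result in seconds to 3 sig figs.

I_cm = (2/5)mr² = 0.05778 kg·m². The pivot is at distance d = 0.196 m from the centre of mass.
By the parallel-axis theorem, I = I_cm + md² = 0.05778 + 0.1444 = 0.2022 kg·m².
T = 2π√(I/(mgd)) = 2π√(0.2022/(3.76 × 9.83 × 0.196)) = 1.05 s.

1.05 s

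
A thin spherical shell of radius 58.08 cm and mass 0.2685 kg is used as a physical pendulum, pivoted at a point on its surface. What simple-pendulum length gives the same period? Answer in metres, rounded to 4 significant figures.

The equivalent simple-pendulum length is L_eq = I/(md), where I is about the pivot and d = 0.58080 m.
I_cm = (2/3)mR² = 0.060382 kg·m², so I = I_cm + md² = 0.060382 + 0.090573 = 0.15095 kg·m².
L_eq = 0.15095/(0.2685 × 0.58080) = 0.9680 m.

0.9680 m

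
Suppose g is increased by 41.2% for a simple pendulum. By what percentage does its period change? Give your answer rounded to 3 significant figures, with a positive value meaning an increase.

T ∝ 1/√g, so T'/T = 1/√(1.412) = 0.8416.
Percentage change in T = (0.8416 − 1) × 100% = -15.8%.

-15.8%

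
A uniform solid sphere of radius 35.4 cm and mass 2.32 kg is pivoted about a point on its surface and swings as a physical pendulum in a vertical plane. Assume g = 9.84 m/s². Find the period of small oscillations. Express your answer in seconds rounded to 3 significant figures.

1.41 s

I_cm = (2/5)mr² = 0.1163 kg·m². The pivot is at distance d = 0.354 m from the centre of mass.
By the parallel-axis theorem, I = I_cm + md² = 0.1163 + 0.2907 = 0.4070 kg·m².
T = 2π√(I/(mgd)) = 2π√(0.4070/(2.32 × 9.84 × 0.354)) = 1.41 s.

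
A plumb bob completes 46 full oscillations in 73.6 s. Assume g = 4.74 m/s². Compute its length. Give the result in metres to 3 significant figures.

T = 73.6/46 = 1.600 s.
From T = 2π√(L/g), L = gT²/(4π²) = 4.74 × 1.600²/(4π²) = 0.307 m.

0.307 m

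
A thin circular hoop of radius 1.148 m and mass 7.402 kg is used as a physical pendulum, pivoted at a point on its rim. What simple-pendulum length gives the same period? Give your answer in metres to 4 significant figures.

2.296 m

The equivalent simple-pendulum length is L_eq = I/(md), where I is about the pivot and d = 1.1480 m.
I_cm = mR² = 9.7551 kg·m², so I = I_cm + md² = 9.7551 + 9.7551 = 19.510 kg·m².
L_eq = 19.510/(7.402 × 1.1480) = 2.296 m.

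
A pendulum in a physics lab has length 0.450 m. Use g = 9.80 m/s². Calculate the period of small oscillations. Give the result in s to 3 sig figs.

T = 2π√(L/g) = 2π√(0.450/9.80) = 2π × 0.2143 = 1.35 s.

1.35 s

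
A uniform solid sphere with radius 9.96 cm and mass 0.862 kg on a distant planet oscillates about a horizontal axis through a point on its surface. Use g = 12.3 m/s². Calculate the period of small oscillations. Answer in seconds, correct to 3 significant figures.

I_cm = (2/5)mr² = 0.003420 kg·m². The pivot is at distance d = 0.0996 m from the centre of mass.
By the parallel-axis theorem, I = I_cm + md² = 0.003420 + 0.008551 = 0.01197 kg·m².
T = 2π√(I/(mgd)) = 2π√(0.01197/(0.862 × 12.3 × 0.0996)) = 0.669 s.

0.669 s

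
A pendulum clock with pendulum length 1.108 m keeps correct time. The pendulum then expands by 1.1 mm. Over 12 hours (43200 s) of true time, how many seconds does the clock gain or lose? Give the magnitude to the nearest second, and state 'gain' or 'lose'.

lose 21 s

T ∝ √L, so T'/T = √(1.10910/1.108) = 1.00050.
In 43200 s of true time the clock registers 43200/1.00050 = 43178.6 s, so it loses 21 s.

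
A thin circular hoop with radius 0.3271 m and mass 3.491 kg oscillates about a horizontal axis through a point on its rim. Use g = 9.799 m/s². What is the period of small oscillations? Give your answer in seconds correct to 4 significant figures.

I_cm = mr² = 0.37352 kg·m². The pivot is at distance d = 0.3271 m from the centre of mass.
By the parallel-axis theorem, I = I_cm + md² = 0.37352 + 0.37352 = 0.74703 kg·m².
T = 2π√(I/(mgd)) = 2π√(0.74703/(3.491 × 9.799 × 0.3271)) = 1.623 s.

1.623 s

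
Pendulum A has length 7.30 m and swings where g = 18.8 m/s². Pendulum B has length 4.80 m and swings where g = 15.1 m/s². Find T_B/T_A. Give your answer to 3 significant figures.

0.905

T = 2π√(L/g), so T_B/T_A = √((L_B/g_B)/(L_A/g_A)) = √((4.80/15.1)/(7.30/18.8)) = 0.905.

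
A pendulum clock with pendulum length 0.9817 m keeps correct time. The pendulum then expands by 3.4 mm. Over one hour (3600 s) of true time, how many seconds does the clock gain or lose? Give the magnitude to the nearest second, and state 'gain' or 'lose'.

T ∝ √L, so T'/T = √(0.98510/0.9817) = 1.00173.
In 3600 s of true time the clock registers 3600/1.00173 = 3593.8 s, so it loses 6 s.

lose 6 s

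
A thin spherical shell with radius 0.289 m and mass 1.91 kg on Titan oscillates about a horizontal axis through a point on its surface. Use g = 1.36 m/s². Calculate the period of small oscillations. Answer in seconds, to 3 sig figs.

3.74 s

I_cm = (2/3)mr² = 0.1064 kg·m². The pivot is at distance d = 0.289 m from the centre of mass.
By the parallel-axis theorem, I = I_cm + md² = 0.1064 + 0.1595 = 0.2659 kg·m².
T = 2π√(I/(mgd)) = 2π√(0.2659/(1.91 × 1.36 × 0.289)) = 3.74 s.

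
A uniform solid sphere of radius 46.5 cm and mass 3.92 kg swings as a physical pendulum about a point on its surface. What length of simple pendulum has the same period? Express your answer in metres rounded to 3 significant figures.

0.651 m

The equivalent simple-pendulum length is L_eq = I/(md), where I is about the pivot and d = 0.4650 m.
I_cm = (2/5)mR² = 0.3390 kg·m², so I = I_cm + md² = 0.3390 + 0.8476 = 1.187 kg·m².
L_eq = 1.187/(3.92 × 0.4650) = 0.651 m.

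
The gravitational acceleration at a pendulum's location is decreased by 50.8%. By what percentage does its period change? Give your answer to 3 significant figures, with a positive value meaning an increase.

42.6%

T ∝ 1/√g, so T'/T = 1/√(0.4920) = 1.426.
Percentage change in T = (1.426 − 1) × 100% = 42.6%.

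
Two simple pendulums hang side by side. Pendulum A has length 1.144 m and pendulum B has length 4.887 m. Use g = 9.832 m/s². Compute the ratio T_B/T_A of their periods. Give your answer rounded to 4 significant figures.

T ∝ √L, so T_B/T_A = √(L_B/L_A) = √(4.887/1.144) = 2.067.

2.067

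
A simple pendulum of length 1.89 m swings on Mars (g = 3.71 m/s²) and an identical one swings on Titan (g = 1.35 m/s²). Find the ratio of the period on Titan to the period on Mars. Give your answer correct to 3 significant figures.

1.66

T ∝ 1/√g, so T₂/T₁ = √(g₁/g₂) = √(3.71/1.35) = 1.66.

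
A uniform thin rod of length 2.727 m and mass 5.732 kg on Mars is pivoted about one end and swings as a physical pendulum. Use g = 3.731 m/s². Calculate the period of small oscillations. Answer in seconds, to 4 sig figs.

4.386 s

For a physical pendulum T = 2π√(I/(mgd)), with d = 1.3635 m from pivot to centre of mass.
I_cm = mL²/12 = 5.732 × 2.727²/12 = 3.5522 kg·m²; I = I_cm + md² = 3.5522 + 5.732 × 1.3635² = 14.209 kg·m².
T = 2π√(14.209/(5.732 × 3.731 × 1.3635)) = 4.386 s.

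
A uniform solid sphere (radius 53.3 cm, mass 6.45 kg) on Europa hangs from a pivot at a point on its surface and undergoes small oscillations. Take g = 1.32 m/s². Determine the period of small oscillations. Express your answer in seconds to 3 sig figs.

4.72 s

I_cm = (2/5)mr² = 0.7329 kg·m². The pivot is at distance d = 0.533 m from the centre of mass.
By the parallel-axis theorem, I = I_cm + md² = 0.7329 + 1.832 = 2.565 kg·m².
T = 2π√(I/(mgd)) = 2π√(2.565/(6.45 × 1.32 × 0.533)) = 4.72 s.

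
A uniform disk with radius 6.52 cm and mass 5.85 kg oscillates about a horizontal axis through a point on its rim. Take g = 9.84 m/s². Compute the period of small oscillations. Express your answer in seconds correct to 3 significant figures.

0.626 s

I_cm = ½mr² = 0.01243 kg·m². The pivot is at distance d = 0.0652 m from the centre of mass.
By the parallel-axis theorem, I = I_cm + md² = 0.01243 + 0.02487 = 0.03730 kg·m².
T = 2π√(I/(mgd)) = 2π√(0.03730/(5.85 × 9.84 × 0.0652)) = 0.626 s.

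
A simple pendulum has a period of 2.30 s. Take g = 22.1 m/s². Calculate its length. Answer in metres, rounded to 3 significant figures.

From T = 2π√(L/g), L = gT²/(4π²) = 22.1 × 2.300²/(4π²) = 2.96 m.

2.96 m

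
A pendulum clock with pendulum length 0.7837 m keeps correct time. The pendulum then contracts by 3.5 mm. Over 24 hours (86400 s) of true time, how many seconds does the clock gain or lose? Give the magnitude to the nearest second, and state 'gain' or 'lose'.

T ∝ √L, so T'/T = √(0.78020/0.7837) = 0.997765.
In 86400 s of true time the clock registers 86400/0.997765 = 86593.6 s, so it gains 194 s.

gain 194 s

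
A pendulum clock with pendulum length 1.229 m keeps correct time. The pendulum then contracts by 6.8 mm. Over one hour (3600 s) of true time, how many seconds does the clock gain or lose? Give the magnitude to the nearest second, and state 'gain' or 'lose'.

gain 10 s

T ∝ √L, so T'/T = √(1.22220/1.229) = 0.997230.
In 3600 s of true time the clock registers 3600/0.997230 = 3610.0 s, so it gains 10 s.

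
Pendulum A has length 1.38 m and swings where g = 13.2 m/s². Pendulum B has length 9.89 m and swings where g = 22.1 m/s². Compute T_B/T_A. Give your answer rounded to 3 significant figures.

T = 2π√(L/g), so T_B/T_A = √((L_B/g_B)/(L_A/g_A)) = √((9.89/22.1)/(1.38/13.2)) = 2.07.

2.07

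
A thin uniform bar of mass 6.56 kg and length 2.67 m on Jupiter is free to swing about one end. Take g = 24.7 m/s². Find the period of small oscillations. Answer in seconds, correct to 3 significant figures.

1.69 s

For a physical pendulum T = 2π√(I/(mgd)), with d = 1.335 m from pivot to centre of mass.
I_cm = mL²/12 = 6.56 × 2.67²/12 = 3.897 kg·m²; I = I_cm + md² = 3.897 + 6.56 × 1.335² = 15.59 kg·m².
T = 2π√(15.59/(6.56 × 24.7 × 1.335)) = 1.69 s.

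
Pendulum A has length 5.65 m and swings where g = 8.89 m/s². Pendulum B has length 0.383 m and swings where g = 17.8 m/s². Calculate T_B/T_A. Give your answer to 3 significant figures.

T = 2π√(L/g), so T_B/T_A = √((L_B/g_B)/(L_A/g_A)) = √((0.383/17.8)/(5.65/8.89)) = 0.184.

0.184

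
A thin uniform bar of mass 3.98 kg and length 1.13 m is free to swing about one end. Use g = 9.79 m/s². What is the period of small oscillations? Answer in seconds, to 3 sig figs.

1.74 s

For a physical pendulum T = 2π√(I/(mgd)), with d = 0.5650 m from pivot to centre of mass.
I_cm = mL²/12 = 3.98 × 1.13²/12 = 0.4235 kg·m²; I = I_cm + md² = 0.4235 + 3.98 × 0.5650² = 1.694 kg·m².
T = 2π√(1.694/(3.98 × 9.79 × 0.5650)) = 1.74 s.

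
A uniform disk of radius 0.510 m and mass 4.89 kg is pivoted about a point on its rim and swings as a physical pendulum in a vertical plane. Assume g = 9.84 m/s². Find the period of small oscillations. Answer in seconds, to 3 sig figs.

I_cm = ½mr² = 0.6359 kg·m². The pivot is at distance d = 0.510 m from the centre of mass.
By the parallel-axis theorem, I = I_cm + md² = 0.6359 + 1.272 = 1.908 kg·m².
T = 2π√(I/(mgd)) = 2π√(1.908/(4.89 × 9.84 × 0.510)) = 1.75 s.

1.75 s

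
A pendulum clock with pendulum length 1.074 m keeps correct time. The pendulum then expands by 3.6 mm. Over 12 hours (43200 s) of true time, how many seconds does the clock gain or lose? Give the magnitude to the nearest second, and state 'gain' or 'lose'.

lose 72 s

T ∝ √L, so T'/T = √(1.07760/1.074) = 1.00167.
In 43200 s of true time the clock registers 43200/1.00167 = 43127.8 s, so it loses 72 s.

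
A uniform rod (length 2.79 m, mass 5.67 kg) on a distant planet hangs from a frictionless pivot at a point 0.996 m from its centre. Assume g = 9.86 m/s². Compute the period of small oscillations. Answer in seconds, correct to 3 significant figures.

2.57 s

For a physical pendulum T = 2π√(I/(mgd)), with d = 0.9960 m from pivot to centre of mass.
I_cm = mL²/12 = 5.67 × 2.79²/12 = 3.678 kg·m²; I = I_cm + md² = 3.678 + 5.67 × 0.9960² = 9.303 kg·m².
T = 2π√(9.303/(5.67 × 9.86 × 0.9960)) = 2.57 s.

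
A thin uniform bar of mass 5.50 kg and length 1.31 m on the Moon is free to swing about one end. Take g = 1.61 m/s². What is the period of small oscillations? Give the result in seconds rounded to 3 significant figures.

For a physical pendulum T = 2π√(I/(mgd)), with d = 0.6550 m from pivot to centre of mass.
I_cm = mL²/12 = 5.50 × 1.31²/12 = 0.7865 kg·m²; I = I_cm + md² = 0.7865 + 5.50 × 0.6550² = 3.146 kg·m².
T = 2π√(3.146/(5.50 × 1.61 × 0.6550)) = 4.63 s.

4.63 s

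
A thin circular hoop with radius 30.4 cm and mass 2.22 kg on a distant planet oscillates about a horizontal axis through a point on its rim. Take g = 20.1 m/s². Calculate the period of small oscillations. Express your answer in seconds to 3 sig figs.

1.09 s

I_cm = mr² = 0.2052 kg·m². The pivot is at distance d = 0.304 m from the centre of mass.
By the parallel-axis theorem, I = I_cm + md² = 0.2052 + 0.2052 = 0.4103 kg·m².
T = 2π√(I/(mgd)) = 2π√(0.4103/(2.22 × 20.1 × 0.304)) = 1.09 s.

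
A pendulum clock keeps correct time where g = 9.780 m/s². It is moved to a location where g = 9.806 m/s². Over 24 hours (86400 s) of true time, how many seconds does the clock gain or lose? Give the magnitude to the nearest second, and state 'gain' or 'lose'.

The clock's period scales as T ∝ 1/√g, so T'/T = √(9.780/9.806) = 0.998673.
In 86400 s of true time the clock registers 86400/0.998673 = 86514.8 s, so it gains 115 s.

gain 115 s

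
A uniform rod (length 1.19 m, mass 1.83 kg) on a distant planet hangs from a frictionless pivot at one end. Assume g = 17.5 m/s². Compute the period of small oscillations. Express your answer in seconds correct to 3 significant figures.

1.34 s

For a physical pendulum T = 2π√(I/(mgd)), with d = 0.5950 m from pivot to centre of mass.
I_cm = mL²/12 = 1.83 × 1.19²/12 = 0.2160 kg·m²; I = I_cm + md² = 0.2160 + 1.83 × 0.5950² = 0.8638 kg·m².
T = 2π√(0.8638/(1.83 × 17.5 × 0.5950)) = 1.34 s.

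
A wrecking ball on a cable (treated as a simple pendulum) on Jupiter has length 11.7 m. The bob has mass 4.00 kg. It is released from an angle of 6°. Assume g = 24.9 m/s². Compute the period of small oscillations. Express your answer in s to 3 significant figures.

T = 2π√(L/g) = 2π√(11.7/24.9) = 2π × 0.6855 = 4.31 s.

4.31 s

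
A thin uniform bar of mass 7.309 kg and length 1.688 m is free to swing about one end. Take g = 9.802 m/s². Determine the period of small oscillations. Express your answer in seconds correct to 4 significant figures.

2.129 s

For a physical pendulum T = 2π√(I/(mgd)), with d = 0.84400 m from pivot to centre of mass.
I_cm = mL²/12 = 7.309 × 1.688²/12 = 1.7355 kg·m²; I = I_cm + md² = 1.7355 + 7.309 × 0.84400² = 6.9420 kg·m².
T = 2π√(6.9420/(7.309 × 9.802 × 0.84400)) = 2.129 s.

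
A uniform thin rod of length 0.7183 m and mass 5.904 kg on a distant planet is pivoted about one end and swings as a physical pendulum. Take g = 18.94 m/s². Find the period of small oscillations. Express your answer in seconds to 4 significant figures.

For a physical pendulum T = 2π√(I/(mgd)), with d = 0.35915 m from pivot to centre of mass.
I_cm = mL²/12 = 5.904 × 0.7183²/12 = 0.25385 kg·m²; I = I_cm + md² = 0.25385 + 5.904 × 0.35915² = 1.0154 kg·m².
T = 2π√(1.0154/(5.904 × 18.94 × 0.35915)) = 0.9991 s.

0.9991 s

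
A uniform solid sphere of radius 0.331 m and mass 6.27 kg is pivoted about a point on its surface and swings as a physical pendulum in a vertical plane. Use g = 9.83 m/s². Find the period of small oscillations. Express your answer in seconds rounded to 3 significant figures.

I_cm = (2/5)mr² = 0.2748 kg·m². The pivot is at distance d = 0.331 m from the centre of mass.
By the parallel-axis theorem, I = I_cm + md² = 0.2748 + 0.6869 = 0.9617 kg·m².
T = 2π√(I/(mgd)) = 2π√(0.9617/(6.27 × 9.83 × 0.331)) = 1.36 s.

1.36 s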